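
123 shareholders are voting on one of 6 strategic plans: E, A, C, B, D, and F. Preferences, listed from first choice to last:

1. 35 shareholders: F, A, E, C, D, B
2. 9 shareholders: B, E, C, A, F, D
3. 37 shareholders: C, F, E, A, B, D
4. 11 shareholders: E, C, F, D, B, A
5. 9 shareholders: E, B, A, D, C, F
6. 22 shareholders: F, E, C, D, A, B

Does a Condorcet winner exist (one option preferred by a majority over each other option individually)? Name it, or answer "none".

none

Checking pairwise contests:
F beats E 94–29.
E beats A 88–35.
E beats C 86–37.
E beats B 114–9.
E beats D 123–0.
C beats F 66–57.
Every option loses at least one head-to-head, so there is no Condorcet winner.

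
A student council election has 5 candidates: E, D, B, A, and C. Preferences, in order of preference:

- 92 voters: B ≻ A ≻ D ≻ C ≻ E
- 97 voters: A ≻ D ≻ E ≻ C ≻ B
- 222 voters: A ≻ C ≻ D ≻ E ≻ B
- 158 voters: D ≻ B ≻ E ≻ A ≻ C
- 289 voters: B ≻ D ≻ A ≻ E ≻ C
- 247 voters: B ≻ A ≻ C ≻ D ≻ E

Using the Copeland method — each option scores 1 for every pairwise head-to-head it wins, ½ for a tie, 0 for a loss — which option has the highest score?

E: loses to D, B, A, and C → score 0.
D: beats E and C; loses to B and A → score 2.
B: beats E, D, A, and C → score 4.
A: beats E, D, and C; loses to B → score 3.
C: beats E; loses to D, B, and A → score 1.
B has the best pairwise record.

B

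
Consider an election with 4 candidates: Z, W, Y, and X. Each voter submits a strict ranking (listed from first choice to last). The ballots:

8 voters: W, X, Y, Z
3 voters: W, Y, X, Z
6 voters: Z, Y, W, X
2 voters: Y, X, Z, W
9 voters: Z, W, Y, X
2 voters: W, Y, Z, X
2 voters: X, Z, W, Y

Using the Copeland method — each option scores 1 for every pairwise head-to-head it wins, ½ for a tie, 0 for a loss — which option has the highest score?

Z: beats W, Y, and X → score 3.
W: beats Y and X; loses to Z → score 2.
Y: beats X; loses to Z and W → score 1.
X: loses to Z, W, and Y → score 0.
Z has the best pairwise record.

Z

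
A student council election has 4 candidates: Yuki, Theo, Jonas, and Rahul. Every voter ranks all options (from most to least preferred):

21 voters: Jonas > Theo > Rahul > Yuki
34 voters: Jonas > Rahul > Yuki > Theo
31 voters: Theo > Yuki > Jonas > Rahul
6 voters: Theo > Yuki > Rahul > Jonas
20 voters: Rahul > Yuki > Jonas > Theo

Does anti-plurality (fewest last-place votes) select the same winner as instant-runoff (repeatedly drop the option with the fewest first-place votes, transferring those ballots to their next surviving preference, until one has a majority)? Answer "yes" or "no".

Anti-plurality — last-place votes: Yuki 21, Theo 54, Jonas 6, Rahul 31. Winner: Jonas.
Instant-runoff — R1 Yuki 0, Theo 37, Jonas 55, Rahul 20 (Yuki out); R2 Theo 37, Jonas 55, Rahul 20 (Rahul out); R3 Theo 37, Jonas 75 (Jonas winner). Winner: Jonas.
The two methods agree.

yes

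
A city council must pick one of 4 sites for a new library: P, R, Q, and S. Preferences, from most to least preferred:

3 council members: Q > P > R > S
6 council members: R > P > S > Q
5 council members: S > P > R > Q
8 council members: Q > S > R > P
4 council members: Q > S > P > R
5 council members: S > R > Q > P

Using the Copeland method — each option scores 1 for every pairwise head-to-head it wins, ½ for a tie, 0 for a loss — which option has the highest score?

P: loses to R, Q, and S → score 0.
R: beats P and Q; loses to S → score 2.
Q: beats P; loses to R and S → score 1.
S: beats P, R, and Q → score 3.
S has the best pairwise record.

S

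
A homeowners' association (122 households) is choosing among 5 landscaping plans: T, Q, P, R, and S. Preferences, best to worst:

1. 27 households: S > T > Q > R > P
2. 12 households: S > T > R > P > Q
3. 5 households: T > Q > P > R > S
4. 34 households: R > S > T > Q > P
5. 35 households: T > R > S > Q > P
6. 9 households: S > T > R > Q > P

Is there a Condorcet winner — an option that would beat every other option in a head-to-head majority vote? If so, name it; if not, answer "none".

none

Checking pairwise contests:
S beats T 82–40.
T beats Q 122–0.
T beats P 122–0.
T beats R 88–34.
R beats S 74–48.
Every option loses at least one head-to-head, so there is no Condorcet winner.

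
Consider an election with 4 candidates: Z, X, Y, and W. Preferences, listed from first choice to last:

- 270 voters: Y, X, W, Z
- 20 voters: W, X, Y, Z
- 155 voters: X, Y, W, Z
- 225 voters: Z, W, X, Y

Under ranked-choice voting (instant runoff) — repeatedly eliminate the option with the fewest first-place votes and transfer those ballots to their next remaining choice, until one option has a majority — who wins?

Round 1: Z 225, X 155, Y 270, W 20. Eliminate W.
Round 2: Z 225, X 175, Y 270. Eliminate X.
Round 3: Z 225, Y 445. Y has a majority.

Y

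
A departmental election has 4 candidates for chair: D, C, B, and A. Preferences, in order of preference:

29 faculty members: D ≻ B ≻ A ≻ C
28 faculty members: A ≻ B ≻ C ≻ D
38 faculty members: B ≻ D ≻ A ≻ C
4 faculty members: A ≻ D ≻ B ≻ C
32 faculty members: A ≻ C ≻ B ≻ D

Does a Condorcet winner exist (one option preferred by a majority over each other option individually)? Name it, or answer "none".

B vs D: 98–33 for B.
B vs C: 99–32 for B.
B vs A: 67–64 for B.
B beats every other option head-to-head.

B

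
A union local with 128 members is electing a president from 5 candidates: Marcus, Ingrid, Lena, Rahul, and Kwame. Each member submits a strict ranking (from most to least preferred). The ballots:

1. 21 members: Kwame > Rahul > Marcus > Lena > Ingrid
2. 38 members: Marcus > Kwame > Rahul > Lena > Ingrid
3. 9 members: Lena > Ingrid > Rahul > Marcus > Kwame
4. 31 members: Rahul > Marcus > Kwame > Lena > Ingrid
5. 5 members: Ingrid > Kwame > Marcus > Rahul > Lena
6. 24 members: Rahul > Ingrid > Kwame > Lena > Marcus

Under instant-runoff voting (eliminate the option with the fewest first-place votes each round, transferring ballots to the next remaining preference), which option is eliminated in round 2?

Round 1: Marcus 38, Ingrid 5, Lena 9, Rahul 55, Kwame 21. Eliminate Ingrid.
Round 2: Marcus 38, Lena 9, Rahul 55, Kwame 26. Eliminate Lena.

Lena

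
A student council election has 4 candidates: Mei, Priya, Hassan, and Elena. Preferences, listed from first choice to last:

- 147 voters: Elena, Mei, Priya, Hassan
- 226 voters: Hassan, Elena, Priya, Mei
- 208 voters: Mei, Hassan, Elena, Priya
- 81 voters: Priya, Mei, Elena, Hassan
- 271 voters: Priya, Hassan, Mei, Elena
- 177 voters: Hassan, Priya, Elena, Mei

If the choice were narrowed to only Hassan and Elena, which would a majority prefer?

Voters preferring Hassan to Elena: 882; preferring Elena to Hassan: 228.
Hassan wins the head-to-head.

Hassan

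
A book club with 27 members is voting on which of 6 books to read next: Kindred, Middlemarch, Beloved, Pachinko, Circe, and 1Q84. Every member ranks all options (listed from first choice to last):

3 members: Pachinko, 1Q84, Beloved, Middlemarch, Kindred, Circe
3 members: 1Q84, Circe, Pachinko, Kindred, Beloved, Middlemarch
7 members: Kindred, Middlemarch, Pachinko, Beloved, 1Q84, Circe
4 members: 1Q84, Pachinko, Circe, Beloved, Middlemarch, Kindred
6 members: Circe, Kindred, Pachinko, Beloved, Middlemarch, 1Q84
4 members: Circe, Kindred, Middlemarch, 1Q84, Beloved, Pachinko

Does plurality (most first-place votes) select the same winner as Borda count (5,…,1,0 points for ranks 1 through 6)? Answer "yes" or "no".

Plurality — first-place votes: Kindred 7, Middlemarch 0, Beloved 0, Pachinko 3, Circe 10, 1Q84 7. Winner: Circe.
Borda — scores: Kindred 84, Middlemarch 56, Beloved 50, Pachinko 79, Circe 74, 1Q84 62. Winner: Kindred.
The two methods disagree.

no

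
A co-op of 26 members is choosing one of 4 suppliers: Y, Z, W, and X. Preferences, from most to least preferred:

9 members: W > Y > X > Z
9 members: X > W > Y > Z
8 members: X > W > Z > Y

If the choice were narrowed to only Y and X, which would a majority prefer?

Voters preferring Y to X: 9; preferring X to Y: 17.
X wins the head-to-head.

X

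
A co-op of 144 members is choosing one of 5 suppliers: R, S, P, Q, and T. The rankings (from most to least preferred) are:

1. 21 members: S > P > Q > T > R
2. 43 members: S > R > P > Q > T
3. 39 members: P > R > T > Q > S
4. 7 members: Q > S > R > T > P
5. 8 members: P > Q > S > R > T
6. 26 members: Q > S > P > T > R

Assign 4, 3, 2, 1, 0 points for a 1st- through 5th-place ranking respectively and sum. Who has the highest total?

R: 21·0 + 43·3 + 39·3 + 7·2 + 8·1 + 26·0 = 268
S: 21·4 + 43·4 + 39·0 + 7·3 + 8·2 + 26·3 = 371
P: 21·3 + 43·2 + 39·4 + 7·0 + 8·4 + 26·2 = 389
Q: 21·2 + 43·1 + 39·1 + 7·4 + 8·3 + 26·4 = 280
T: 21·1 + 43·0 + 39·2 + 7·1 + 8·0 + 26·1 = 132
P has the highest Borda score (389).

P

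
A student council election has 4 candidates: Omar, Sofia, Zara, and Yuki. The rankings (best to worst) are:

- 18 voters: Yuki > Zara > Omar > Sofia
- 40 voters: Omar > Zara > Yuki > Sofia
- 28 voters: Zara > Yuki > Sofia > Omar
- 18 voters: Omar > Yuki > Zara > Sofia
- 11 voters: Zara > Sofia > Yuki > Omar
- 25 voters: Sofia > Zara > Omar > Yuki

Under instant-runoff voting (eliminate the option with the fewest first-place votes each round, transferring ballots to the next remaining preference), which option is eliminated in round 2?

Sofia

Round 1: Omar 58, Sofia 25, Zara 39, Yuki 18. Eliminate Yuki.
Round 2: Omar 58, Sofia 25, Zara 57. Eliminate Sofia.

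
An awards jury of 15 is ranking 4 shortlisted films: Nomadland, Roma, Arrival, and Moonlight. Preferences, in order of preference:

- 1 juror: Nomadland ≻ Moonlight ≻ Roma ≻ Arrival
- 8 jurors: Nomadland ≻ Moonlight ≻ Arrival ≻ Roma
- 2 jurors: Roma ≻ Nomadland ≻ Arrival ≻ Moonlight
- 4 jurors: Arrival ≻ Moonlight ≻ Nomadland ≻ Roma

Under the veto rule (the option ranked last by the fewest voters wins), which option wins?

Nomadland

Last-place votes: Nomadland 0, Roma 12, Arrival 1, Moonlight 2.
Nomadland is ranked last by the fewest voters, so Nomadland wins.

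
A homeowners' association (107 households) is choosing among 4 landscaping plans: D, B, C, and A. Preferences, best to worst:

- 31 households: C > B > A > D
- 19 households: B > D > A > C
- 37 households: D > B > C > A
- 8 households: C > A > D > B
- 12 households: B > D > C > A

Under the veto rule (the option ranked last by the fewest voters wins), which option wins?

B

Last-place votes: D 31, B 8, C 19, A 49.
B is ranked last by the fewest voters, so B wins.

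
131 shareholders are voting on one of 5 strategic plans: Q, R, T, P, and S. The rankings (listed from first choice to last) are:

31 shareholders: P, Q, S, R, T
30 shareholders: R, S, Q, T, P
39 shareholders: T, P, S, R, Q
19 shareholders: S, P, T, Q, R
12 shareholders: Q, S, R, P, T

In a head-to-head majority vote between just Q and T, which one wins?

Voters preferring Q to T: 73; preferring T to Q: 58.
Q wins the head-to-head.

Q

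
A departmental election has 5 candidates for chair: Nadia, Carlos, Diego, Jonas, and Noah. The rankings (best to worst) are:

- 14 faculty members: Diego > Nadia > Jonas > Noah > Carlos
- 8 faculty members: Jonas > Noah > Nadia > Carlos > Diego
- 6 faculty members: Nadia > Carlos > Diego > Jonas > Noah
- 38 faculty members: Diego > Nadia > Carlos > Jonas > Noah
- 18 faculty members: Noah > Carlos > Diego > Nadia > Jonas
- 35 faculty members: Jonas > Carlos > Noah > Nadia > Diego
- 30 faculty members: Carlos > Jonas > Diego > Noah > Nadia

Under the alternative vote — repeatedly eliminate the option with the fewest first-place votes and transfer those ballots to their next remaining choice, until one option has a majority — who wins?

Round 1: Nadia 6, Carlos 30, Diego 52, Jonas 43, Noah 18. Eliminate Nadia.
Round 2: Carlos 36, Diego 52, Jonas 43, Noah 18. Eliminate Noah.
Round 3: Carlos 54, Diego 52, Jonas 43. Eliminate Jonas.
Round 4: Carlos 97, Diego 52. Carlos has a majority.

Carlos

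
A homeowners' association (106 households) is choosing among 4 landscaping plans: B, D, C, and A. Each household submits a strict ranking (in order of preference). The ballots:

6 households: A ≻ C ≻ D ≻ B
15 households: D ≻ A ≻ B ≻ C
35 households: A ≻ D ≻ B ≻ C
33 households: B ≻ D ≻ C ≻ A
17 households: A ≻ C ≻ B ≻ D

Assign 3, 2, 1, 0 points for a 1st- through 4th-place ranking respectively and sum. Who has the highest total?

B: 6·0 + 15·1 + 35·1 + 33·3 + 17·1 = 166
D: 6·1 + 15·3 + 35·2 + 33·2 + 17·0 = 187
C: 6·2 + 15·0 + 35·0 + 33·1 + 17·2 = 79
A: 6·3 + 15·2 + 35·3 + 33·0 + 17·3 = 204
A has the highest Borda score (204).

A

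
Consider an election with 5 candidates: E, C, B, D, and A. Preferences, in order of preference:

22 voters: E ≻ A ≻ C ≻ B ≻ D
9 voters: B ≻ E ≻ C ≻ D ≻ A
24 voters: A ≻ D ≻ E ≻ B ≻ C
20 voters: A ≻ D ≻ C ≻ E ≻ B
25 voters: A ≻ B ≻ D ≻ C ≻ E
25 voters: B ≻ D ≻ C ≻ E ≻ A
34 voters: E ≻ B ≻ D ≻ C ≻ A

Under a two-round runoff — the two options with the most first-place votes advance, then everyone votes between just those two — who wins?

E

Round 1 first-place votes: E 56, C 0, B 34, D 0, A 69.
A and E advance.
Runoff: A is preferred to E by 69 voters; E by 90.
E wins the runoff.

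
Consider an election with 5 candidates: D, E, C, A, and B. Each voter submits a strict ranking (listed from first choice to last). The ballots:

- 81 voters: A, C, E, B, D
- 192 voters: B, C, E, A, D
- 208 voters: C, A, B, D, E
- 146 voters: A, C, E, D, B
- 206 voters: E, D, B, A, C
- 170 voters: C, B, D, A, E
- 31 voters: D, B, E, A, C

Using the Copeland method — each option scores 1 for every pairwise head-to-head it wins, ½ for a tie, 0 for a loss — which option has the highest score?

C

D: loses to E, C, A, and B → score 0.
E: beats D; loses to C, A, and B → score 1.
C: beats D, E, A, and B → score 4.
A: beats D and E; loses to C and B → score 2.
B: beats D, E, and A; loses to C → score 3.
C has the best pairwise record.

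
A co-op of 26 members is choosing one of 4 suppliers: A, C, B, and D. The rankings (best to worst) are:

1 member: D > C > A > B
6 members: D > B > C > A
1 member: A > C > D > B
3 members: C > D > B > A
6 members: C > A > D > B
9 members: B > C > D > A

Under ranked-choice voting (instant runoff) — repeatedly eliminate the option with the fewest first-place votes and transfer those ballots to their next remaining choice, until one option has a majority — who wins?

Round 1: A 1, C 9, B 9, D 7. Eliminate A.
Round 2: C 10, B 9, D 7. Eliminate D.
Round 3: C 11, B 15. B has a majority.

B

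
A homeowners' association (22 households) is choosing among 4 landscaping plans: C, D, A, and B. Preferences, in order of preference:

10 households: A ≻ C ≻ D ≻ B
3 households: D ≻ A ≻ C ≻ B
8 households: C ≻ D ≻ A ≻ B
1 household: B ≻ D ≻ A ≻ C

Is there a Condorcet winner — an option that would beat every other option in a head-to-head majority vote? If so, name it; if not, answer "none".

none

Checking pairwise contests:
A beats C 14–8.
C beats D 18–4.
D beats A 12–10.
C beats B 21–1.
Every option loses at least one head-to-head, so there is no Condorcet winner.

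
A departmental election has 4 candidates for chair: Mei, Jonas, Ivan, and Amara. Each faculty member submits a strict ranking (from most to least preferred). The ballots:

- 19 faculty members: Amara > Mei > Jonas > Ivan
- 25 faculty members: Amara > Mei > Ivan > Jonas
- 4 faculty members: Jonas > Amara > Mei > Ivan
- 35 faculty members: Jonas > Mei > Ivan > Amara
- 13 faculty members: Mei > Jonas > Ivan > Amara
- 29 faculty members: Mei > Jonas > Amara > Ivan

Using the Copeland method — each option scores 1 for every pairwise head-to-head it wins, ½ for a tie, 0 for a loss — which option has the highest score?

Mei

Mei: beats Jonas, Ivan, and Amara → score 3.
Jonas: beats Ivan and Amara; loses to Mei → score 2.
Ivan: loses to Mei, Jonas, and Amara → score 0.
Amara: beats Ivan; loses to Mei and Jonas → score 1.
Mei has the best pairwise record.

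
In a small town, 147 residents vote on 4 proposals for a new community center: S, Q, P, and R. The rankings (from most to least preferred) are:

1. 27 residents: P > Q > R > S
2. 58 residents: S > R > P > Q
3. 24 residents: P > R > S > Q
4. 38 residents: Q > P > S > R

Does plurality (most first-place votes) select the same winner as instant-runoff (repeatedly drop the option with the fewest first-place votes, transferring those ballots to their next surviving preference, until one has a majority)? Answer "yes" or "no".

no

Plurality — first-place votes: S 58, Q 38, P 51, R 0. Winner: S.
Instant-runoff — R1 S 58, Q 38, P 51, R 0 (R out); R2 S 58, Q 38, P 51 (Q out); R3 S 58, P 89 (P winner). Winner: P.
The two methods disagree.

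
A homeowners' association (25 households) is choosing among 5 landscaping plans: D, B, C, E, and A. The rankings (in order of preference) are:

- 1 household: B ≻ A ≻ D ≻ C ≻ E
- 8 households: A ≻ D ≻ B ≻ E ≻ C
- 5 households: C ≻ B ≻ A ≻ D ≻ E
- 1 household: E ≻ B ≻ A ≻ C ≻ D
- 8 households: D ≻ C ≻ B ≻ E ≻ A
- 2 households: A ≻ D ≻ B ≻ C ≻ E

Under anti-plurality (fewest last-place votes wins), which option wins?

Last-place votes: D 1, B 0, C 8, E 8, A 8.
B is ranked last by the fewest voters, so B wins.

B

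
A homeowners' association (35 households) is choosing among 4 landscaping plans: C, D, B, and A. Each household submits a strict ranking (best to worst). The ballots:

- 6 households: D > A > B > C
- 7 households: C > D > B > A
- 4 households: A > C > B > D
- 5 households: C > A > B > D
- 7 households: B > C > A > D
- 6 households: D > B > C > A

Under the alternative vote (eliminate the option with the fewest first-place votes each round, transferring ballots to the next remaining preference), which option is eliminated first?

Round 1: C 12, D 12, B 7, A 4. Eliminate A.

A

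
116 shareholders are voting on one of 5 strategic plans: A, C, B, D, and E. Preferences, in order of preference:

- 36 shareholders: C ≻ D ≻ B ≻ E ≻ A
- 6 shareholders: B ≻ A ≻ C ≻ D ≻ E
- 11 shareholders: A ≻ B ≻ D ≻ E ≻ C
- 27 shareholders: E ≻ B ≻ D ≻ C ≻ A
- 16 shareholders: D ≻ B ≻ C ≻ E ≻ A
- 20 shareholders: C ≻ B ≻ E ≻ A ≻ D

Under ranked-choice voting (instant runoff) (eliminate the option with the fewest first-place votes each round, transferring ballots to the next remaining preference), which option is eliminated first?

Round 1: A 11, C 56, B 6, D 16, E 27. Eliminate B.

B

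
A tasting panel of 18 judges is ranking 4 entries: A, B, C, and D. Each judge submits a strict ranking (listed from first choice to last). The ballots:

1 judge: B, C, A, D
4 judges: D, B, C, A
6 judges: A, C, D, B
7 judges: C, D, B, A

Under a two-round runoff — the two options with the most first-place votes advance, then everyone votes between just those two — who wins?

C

Round 1 first-place votes: A 6, B 1, C 7, D 4.
C and A advance.
Runoff: C is preferred to A by 12 voters; A by 6.
C wins the runoff.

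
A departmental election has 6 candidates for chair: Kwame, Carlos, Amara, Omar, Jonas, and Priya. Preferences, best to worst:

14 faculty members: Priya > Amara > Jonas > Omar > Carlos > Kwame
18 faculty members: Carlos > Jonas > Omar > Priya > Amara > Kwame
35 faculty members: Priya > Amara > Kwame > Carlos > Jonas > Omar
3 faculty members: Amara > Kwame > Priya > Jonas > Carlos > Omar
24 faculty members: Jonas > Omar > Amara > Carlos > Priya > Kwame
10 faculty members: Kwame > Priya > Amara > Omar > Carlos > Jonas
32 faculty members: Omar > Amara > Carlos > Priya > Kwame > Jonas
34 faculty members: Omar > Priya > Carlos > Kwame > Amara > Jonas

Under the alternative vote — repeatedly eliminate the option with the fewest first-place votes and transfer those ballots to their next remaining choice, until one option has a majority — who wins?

Round 1: Kwame 10, Carlos 18, Amara 3, Omar 66, Jonas 24, Priya 49. Eliminate Amara.
Round 2: Kwame 13, Carlos 18, Omar 66, Jonas 24, Priya 49. Eliminate Kwame.
Round 3: Carlos 18, Omar 66, Jonas 24, Priya 62. Eliminate Carlos.
Round 4: Omar 66, Jonas 42, Priya 62. Eliminate Jonas.
Round 5: Omar 108, Priya 62. Omar has a majority.

Omar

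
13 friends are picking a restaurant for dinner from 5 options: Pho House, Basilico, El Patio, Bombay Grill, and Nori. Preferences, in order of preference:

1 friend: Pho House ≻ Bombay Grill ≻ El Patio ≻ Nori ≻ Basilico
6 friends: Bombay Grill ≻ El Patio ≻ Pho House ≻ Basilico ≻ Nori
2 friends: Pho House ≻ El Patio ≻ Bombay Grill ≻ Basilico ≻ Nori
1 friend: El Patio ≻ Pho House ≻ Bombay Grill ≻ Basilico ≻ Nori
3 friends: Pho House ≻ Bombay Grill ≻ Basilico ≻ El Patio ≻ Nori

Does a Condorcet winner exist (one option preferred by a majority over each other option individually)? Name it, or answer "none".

none

Checking pairwise contests:
El Patio beats Pho House 7–6.
Pho House beats Basilico 13–0.
Bombay Grill beats El Patio 10–3.
Pho House beats Bombay Grill 7–6.
Pho House beats Nori 13–0.
Every option loses at least one head-to-head, so there is no Condorcet winner.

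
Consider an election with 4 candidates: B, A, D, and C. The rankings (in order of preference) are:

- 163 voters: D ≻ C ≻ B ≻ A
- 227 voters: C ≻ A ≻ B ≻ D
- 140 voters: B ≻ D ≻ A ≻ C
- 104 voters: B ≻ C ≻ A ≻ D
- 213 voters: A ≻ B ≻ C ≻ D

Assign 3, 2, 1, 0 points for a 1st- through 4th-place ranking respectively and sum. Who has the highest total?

B

B: 163·1 + 227·1 + 140·3 + 104·3 + 213·2 = 1548
A: 163·0 + 227·2 + 140·1 + 104·1 + 213·3 = 1337
D: 163·3 + 227·0 + 140·2 + 104·0 + 213·0 = 769
C: 163·2 + 227·3 + 140·0 + 104·2 + 213·1 = 1428
B has the highest Borda score (1548).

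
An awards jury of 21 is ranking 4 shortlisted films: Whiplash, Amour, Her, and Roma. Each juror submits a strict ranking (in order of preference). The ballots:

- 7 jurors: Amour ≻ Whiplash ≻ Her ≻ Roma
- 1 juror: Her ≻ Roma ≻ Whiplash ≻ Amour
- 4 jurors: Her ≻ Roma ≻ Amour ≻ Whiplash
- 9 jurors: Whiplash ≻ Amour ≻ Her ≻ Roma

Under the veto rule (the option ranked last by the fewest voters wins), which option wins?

Her

Last-place votes: Whiplash 4, Amour 1, Her 0, Roma 16.
Her is ranked last by the fewest voters, so Her wins.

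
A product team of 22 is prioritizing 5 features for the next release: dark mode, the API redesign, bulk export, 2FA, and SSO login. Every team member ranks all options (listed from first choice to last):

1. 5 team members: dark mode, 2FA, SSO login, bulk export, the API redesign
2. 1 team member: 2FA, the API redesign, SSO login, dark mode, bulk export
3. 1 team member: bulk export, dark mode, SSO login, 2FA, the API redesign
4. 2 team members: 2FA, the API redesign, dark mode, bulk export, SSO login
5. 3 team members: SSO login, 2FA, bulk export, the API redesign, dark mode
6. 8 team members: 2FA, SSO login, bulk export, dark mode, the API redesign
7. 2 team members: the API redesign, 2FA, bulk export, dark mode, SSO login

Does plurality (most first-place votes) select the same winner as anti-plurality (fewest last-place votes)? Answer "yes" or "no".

Plurality — first-place votes: dark mode 5, the API redesign 2, bulk export 1, 2FA 11, SSO login 3. Winner: 2FA.
Anti-plurality — last-place votes: dark mode 3, the API redesign 14, bulk export 1, 2FA 0, SSO login 4. Winner: 2FA.
The two methods agree.

yes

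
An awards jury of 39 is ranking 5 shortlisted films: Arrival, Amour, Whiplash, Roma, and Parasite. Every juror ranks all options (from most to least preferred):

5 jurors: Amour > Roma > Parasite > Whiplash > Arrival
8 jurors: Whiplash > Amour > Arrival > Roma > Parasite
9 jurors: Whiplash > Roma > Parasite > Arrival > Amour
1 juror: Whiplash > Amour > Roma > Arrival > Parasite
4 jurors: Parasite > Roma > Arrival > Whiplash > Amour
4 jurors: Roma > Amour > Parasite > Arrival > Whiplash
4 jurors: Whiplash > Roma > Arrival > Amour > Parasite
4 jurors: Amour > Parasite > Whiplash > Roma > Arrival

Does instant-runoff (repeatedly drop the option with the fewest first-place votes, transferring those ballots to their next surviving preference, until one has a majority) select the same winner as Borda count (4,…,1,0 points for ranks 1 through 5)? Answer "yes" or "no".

Instant-runoff — R1 Arrival 0, Amour 9, Whiplash 22, Roma 4, Parasite 4 (Whiplash winner). Winner: Whiplash.
Borda — scores: Arrival 46, Amour 79, Whiplash 105, Roma 96, Parasite 64. Winner: Whiplash.
The two methods agree.

yes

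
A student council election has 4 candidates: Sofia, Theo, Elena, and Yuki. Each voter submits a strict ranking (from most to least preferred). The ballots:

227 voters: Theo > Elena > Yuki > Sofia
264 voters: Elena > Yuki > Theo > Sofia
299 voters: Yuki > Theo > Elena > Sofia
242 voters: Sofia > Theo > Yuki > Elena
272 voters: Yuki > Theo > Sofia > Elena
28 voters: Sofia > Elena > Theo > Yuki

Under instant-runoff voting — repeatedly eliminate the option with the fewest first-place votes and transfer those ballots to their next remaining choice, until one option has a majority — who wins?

Yuki

Round 1: Sofia 270, Theo 227, Elena 264, Yuki 571. Eliminate Theo.
Round 2: Sofia 270, Elena 491, Yuki 571. Eliminate Sofia.
Round 3: Elena 519, Yuki 813. Yuki has a majority.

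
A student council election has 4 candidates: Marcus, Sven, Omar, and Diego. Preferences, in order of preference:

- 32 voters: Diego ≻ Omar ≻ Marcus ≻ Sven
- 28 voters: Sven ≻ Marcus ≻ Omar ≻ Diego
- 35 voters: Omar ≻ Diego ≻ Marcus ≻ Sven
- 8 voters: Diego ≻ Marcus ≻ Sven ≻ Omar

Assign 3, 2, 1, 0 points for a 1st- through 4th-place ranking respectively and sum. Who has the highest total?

Marcus: 32·1 + 28·2 + 35·1 + 8·2 = 139
Sven: 32·0 + 28·3 + 35·0 + 8·1 = 92
Omar: 32·2 + 28·1 + 35·3 + 8·0 = 197
Diego: 32·3 + 28·0 + 35·2 + 8·3 = 190
Omar has the highest Borda score (197).

Omar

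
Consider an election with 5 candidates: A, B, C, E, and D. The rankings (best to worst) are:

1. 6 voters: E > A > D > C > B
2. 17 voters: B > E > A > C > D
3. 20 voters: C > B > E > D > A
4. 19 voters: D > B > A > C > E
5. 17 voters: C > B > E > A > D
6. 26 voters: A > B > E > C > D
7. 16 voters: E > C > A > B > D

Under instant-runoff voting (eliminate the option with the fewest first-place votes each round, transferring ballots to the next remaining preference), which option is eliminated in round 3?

C

Round 1: A 26, B 17, C 37, E 22, D 19. Eliminate B.
Round 2: A 26, C 37, E 39, D 19. Eliminate D.
Round 3: A 45, C 37, E 39. Eliminate C.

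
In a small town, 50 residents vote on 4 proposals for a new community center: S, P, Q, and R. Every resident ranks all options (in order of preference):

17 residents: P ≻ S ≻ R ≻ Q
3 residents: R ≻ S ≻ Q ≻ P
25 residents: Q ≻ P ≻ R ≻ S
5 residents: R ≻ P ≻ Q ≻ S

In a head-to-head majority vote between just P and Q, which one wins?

Voters preferring P to Q: 22; preferring Q to P: 28.
Q wins the head-to-head.

Q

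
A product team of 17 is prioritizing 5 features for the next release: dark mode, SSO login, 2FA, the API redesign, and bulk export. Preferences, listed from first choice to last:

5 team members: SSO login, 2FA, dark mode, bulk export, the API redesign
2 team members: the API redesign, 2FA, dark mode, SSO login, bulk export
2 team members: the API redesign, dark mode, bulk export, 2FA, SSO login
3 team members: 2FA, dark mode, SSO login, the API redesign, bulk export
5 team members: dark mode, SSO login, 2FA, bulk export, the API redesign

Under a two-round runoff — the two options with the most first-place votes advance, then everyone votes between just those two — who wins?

Round 1 first-place votes: dark mode 5, SSO login 5, 2FA 3, the API redesign 4, bulk export 0.
SSO login and dark mode advance.
Runoff: SSO login is preferred to dark mode by 5 voters; dark mode by 12.
dark mode wins the runoff.

dark mode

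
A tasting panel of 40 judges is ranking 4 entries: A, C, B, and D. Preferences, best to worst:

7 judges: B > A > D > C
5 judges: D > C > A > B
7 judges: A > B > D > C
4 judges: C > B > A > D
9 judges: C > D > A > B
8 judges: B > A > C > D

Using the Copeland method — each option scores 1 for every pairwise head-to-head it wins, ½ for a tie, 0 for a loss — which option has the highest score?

A

A: beats C, B, and D → score 3.
C: beats D; loses to A and B → score 1.
B: beats C and D; loses to A → score 2.
D: loses to A, C, and B → score 0.
A has the best pairwise record.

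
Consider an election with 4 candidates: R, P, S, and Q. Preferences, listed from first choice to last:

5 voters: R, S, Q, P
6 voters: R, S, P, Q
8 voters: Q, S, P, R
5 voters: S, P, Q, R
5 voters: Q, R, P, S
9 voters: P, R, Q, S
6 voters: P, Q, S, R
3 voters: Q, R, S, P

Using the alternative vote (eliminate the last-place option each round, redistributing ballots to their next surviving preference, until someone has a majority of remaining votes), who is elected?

P

Round 1: R 11, P 15, S 5, Q 16. Eliminate S.
Round 2: R 11, P 20, Q 16. Eliminate R.
Round 3: P 26, Q 21. P has a majority.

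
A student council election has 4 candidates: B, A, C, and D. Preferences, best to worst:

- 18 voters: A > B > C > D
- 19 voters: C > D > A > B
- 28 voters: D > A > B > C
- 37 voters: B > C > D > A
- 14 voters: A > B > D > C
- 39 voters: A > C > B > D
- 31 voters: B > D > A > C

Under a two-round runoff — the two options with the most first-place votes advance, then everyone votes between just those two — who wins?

Round 1 first-place votes: B 68, A 71, C 19, D 28.
A and B advance.
Runoff: A is preferred to B by 118 voters; B by 68.
A wins the runoff.

A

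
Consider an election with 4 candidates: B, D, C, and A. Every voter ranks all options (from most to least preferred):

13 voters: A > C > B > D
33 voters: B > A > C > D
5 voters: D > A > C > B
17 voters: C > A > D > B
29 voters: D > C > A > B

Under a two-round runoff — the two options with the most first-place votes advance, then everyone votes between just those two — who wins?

D

Round 1 first-place votes: B 33, D 34, C 17, A 13.
D and B advance.
Runoff: D is preferred to B by 51 voters; B by 46.
D wins the runoff.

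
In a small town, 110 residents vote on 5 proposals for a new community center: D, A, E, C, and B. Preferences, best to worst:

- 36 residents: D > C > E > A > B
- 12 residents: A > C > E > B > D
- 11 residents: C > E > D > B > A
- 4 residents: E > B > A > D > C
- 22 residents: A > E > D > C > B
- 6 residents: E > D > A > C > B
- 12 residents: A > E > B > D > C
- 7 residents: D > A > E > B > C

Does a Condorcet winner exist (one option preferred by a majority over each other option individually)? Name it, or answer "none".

none

Checking pairwise contests:
E beats D 67–43.
D beats A 60–50.
C beats E 59–51.
D beats C 87–23.
D beats B 82–28.
Every option loses at least one head-to-head, so there is no Condorcet winner.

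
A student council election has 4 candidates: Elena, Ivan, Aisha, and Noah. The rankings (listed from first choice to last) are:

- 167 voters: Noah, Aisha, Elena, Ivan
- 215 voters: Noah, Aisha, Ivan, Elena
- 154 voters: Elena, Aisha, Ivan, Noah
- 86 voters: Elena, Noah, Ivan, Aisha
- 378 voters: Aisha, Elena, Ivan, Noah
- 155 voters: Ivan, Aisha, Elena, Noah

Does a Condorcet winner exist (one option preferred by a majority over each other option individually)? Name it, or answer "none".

Aisha vs Elena: 915–240 for Aisha.
Aisha vs Ivan: 914–241 for Aisha.
Aisha vs Noah: 687–468 for Aisha.
Aisha beats every other option head-to-head.

Aisha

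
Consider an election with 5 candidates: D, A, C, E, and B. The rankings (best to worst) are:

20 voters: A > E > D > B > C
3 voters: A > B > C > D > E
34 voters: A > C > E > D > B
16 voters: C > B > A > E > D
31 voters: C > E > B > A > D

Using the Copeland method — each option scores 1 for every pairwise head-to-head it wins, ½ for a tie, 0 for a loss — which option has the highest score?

D: beats B; loses to A, C, and E → score 1.
A: beats D, C, E, and B → score 4.
C: beats D, E, and B; loses to A → score 3.
E: beats D and B; loses to A and C → score 2.
B: loses to D, A, C, and E → score 0.
A has the best pairwise record.

A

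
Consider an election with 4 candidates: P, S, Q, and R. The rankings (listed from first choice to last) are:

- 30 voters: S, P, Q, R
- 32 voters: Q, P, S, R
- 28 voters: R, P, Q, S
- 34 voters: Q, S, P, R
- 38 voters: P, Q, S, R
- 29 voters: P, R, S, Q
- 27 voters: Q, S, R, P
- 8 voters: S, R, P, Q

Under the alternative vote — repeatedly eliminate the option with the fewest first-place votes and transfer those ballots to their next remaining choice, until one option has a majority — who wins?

P

Round 1: P 67, S 38, Q 93, R 28. Eliminate R.
Round 2: P 95, S 38, Q 93. Eliminate S.
Round 3: P 133, Q 93. P has a majority.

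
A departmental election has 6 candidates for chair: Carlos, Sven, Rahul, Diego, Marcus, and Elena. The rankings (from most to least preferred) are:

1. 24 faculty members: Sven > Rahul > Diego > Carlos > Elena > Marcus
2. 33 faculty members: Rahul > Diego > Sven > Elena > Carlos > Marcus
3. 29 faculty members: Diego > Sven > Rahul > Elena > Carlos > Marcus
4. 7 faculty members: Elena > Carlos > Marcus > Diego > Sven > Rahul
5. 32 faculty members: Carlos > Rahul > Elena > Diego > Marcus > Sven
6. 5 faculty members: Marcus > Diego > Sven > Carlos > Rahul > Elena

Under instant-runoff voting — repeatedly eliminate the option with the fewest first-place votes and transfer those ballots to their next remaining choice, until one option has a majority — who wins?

Rahul

Round 1: Carlos 32, Sven 24, Rahul 33, Diego 29, Marcus 5, Elena 7. Eliminate Marcus.
Round 2: Carlos 32, Sven 24, Rahul 33, Diego 34, Elena 7. Eliminate Elena.
Round 3: Carlos 39, Sven 24, Rahul 33, Diego 34. Eliminate Sven.
Round 4: Carlos 39, Rahul 57, Diego 34. Eliminate Diego.
Round 5: Carlos 44, Rahul 86. Rahul has a majority.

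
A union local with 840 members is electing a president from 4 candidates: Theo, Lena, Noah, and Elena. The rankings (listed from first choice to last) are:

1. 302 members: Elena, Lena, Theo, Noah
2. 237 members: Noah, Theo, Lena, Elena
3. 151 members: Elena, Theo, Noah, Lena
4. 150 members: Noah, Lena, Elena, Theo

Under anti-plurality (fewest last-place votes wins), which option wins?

Last-place votes: Theo 150, Lena 151, Noah 302, Elena 237.
Theo is ranked last by the fewest voters, so Theo wins.

Theo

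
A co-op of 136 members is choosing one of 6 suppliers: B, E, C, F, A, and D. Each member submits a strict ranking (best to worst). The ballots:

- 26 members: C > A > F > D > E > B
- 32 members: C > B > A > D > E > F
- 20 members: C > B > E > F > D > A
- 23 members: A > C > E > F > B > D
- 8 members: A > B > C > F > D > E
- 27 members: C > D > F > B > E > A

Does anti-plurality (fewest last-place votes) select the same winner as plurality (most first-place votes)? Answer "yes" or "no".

yes

Anti-plurality — last-place votes: B 26, E 8, C 0, F 32, A 47, D 23. Winner: C.
Plurality — first-place votes: B 0, E 0, C 105, F 0, A 31, D 0. Winner: C.
The two methods agree.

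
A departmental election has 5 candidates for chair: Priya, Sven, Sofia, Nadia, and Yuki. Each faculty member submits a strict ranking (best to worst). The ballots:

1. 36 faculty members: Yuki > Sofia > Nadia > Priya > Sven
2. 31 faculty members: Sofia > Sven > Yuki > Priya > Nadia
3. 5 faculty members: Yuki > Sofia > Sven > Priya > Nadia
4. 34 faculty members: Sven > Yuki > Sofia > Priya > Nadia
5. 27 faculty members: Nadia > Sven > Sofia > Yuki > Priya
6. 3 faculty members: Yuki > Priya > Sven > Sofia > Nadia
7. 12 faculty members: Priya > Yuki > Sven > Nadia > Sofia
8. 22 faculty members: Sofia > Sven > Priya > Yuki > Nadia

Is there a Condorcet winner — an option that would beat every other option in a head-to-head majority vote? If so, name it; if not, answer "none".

none

Checking pairwise contests:
Sven beats Priya 119–51.
Sofia beats Sven 94–76.
Yuki beats Sofia 90–80.
Priya beats Nadia 107–63.
Sven beats Yuki 114–56.
Every option loses at least one head-to-head, so there is no Condorcet winner.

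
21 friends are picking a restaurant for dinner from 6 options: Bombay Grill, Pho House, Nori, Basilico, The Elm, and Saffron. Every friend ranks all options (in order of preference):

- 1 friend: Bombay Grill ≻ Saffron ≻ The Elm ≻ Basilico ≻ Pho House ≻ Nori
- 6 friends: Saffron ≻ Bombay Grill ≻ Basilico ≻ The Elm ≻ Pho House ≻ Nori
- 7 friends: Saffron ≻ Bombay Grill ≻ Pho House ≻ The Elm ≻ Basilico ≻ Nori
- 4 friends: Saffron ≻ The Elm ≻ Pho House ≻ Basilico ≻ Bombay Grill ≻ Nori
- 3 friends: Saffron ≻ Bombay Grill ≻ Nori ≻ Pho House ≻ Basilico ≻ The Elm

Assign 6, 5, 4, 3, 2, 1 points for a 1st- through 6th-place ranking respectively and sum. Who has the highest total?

Bombay Grill: 1·6 + 6·5 + 7·5 + 4·2 + 3·5 = 94
Pho House: 1·2 + 6·2 + 7·4 + 4·4 + 3·3 = 67
Nori: 1·1 + 6·1 + 7·1 + 4·1 + 3·4 = 30
Basilico: 1·3 + 6·4 + 7·2 + 4·3 + 3·2 = 59
The Elm: 1·4 + 6·3 + 7·3 + 4·5 + 3·1 = 66
Saffron: 1·5 + 6·6 + 7·6 + 4·6 + 3·6 = 125
Saffron has the highest Borda score (125).

Saffron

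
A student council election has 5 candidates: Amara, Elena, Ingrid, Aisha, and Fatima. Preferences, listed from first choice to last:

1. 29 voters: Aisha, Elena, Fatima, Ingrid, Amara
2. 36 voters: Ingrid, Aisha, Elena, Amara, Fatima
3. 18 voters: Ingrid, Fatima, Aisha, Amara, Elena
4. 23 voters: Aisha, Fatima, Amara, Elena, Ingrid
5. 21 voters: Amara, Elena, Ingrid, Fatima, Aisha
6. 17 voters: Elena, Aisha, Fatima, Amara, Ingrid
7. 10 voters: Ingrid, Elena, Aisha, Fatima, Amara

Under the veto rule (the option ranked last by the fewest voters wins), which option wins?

Elena

Last-place votes: Amara 39, Elena 18, Ingrid 40, Aisha 21, Fatima 36.
Elena is ranked last by the fewest voters, so Elena wins.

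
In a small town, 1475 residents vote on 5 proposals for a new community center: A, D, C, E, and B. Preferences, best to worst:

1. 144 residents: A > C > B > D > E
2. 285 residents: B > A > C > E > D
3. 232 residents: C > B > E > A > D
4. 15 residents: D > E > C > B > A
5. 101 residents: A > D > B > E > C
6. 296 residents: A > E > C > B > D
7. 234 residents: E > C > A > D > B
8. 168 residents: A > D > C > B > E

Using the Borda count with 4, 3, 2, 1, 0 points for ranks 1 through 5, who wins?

A

A: 144·4 + 285·3 + 232·1 + 15·0 + 101·4 + 296·4 + 234·2 + 168·4 = 4391
D: 144·1 + 285·0 + 232·0 + 15·4 + 101·3 + 296·0 + 234·1 + 168·3 = 1245
C: 144·3 + 285·2 + 232·4 + 15·2 + 101·0 + 296·2 + 234·3 + 168·2 = 3590
E: 144·0 + 285·1 + 232·2 + 15·3 + 101·1 + 296·3 + 234·4 + 168·0 = 2719
B: 144·2 + 285·4 + 232·3 + 15·1 + 101·2 + 296·1 + 234·0 + 168·1 = 2805
A has the highest Borda score (4391).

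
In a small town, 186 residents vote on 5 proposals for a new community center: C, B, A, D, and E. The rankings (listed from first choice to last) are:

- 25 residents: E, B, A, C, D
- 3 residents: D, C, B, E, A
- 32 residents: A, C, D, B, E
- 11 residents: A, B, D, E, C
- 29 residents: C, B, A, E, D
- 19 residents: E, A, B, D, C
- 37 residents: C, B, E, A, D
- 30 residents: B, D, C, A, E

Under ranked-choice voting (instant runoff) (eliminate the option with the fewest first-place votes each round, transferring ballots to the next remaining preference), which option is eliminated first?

D

Round 1: C 66, B 30, A 43, D 3, E 44. Eliminate D.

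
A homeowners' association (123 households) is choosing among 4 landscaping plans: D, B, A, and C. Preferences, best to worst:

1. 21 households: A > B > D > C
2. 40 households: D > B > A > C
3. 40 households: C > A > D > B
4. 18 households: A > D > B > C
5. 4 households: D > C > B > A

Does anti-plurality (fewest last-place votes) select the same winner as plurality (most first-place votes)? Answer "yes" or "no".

yes

Anti-plurality — last-place votes: D 0, B 40, A 4, C 79. Winner: D.
Plurality — first-place votes: D 44, B 0, A 39, C 40. Winner: D.
The two methods agree.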